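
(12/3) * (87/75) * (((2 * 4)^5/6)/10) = 950272/375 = 2534.06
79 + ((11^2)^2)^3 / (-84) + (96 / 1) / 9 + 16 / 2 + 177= -3138428353649 / 84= -37362242305.35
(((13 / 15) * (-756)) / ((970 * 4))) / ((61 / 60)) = -4914 / 29585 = -0.17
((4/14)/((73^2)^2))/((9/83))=166/1789089183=0.00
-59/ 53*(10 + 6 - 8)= -472/ 53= -8.91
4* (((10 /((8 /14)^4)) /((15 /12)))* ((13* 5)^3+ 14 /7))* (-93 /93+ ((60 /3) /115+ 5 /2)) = 50772215879 /368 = 137967977.93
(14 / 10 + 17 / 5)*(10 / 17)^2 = 480 / 289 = 1.66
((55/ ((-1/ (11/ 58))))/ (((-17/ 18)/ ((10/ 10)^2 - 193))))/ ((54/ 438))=-17200.16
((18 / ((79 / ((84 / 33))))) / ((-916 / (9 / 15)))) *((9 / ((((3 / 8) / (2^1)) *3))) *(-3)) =18144 / 995005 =0.02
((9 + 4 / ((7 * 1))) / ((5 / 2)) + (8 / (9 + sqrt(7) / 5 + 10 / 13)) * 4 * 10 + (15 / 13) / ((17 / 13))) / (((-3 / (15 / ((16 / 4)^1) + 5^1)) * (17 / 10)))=-22464209315 / 348570414 + 11830000 * sqrt(7) / 10252071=-61.39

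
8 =8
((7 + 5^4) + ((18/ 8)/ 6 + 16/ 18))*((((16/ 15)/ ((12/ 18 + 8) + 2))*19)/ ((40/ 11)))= 1905871/ 5760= 330.88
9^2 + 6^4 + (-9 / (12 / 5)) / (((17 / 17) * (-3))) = 5513 / 4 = 1378.25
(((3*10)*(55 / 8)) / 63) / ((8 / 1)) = 275 / 672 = 0.41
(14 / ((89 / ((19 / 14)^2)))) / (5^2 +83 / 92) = 16606 / 1484609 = 0.01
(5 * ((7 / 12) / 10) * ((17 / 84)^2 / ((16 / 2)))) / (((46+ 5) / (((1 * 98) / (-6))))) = -119 / 248832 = -0.00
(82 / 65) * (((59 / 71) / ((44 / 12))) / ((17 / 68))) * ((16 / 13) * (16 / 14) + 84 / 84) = 12714264 / 4619615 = 2.75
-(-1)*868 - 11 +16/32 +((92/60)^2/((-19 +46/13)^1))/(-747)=57937987379/67566150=857.50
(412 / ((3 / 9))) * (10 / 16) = 1545 / 2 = 772.50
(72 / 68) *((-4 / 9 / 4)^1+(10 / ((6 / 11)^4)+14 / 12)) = 73889 / 612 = 120.73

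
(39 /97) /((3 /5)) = 65 /97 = 0.67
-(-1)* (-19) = -19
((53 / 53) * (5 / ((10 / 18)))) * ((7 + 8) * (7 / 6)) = 315 / 2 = 157.50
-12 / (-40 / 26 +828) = -39 / 2686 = -0.01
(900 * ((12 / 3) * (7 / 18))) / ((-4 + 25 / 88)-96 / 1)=-14.04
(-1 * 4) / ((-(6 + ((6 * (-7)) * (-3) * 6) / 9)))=2 / 45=0.04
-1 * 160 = -160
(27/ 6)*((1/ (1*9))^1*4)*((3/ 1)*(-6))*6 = -216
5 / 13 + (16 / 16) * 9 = 122 / 13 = 9.38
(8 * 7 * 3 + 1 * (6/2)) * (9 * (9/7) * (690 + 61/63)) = 66994209/49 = 1367228.76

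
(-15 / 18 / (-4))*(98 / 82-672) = -137515 / 984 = -139.75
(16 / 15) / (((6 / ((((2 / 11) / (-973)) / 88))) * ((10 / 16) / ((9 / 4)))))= -4 / 2943325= -0.00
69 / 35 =1.97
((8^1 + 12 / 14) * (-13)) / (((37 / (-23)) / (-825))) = -15293850 / 259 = -59049.61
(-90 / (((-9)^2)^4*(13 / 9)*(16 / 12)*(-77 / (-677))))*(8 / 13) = -13540 / 2305213911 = -0.00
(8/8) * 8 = 8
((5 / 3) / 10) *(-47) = -7.83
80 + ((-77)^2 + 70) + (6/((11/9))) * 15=67679/11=6152.64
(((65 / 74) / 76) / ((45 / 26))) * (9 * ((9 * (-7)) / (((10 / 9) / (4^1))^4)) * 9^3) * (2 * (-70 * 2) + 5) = 127491773.63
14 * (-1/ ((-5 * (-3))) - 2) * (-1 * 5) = 434/ 3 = 144.67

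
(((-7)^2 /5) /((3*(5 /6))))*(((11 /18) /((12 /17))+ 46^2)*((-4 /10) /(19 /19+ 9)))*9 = -22404907 /7500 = -2987.32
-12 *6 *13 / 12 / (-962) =3 / 37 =0.08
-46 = -46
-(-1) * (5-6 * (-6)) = 41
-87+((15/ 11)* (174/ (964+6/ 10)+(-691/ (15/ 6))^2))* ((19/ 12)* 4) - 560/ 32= 349984797291/ 530530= 659688.99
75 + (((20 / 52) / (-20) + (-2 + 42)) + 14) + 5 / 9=60623 / 468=129.54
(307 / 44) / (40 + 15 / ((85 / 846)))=5219 / 141592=0.04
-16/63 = -0.25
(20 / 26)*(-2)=-20 / 13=-1.54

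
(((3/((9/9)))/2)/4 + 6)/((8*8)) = 51/512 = 0.10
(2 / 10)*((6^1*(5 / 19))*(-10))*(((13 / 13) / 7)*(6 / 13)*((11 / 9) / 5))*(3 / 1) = -264 / 1729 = -0.15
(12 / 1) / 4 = 3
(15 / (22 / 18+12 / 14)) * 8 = 7560 / 131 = 57.71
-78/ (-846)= 13/ 141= 0.09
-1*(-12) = 12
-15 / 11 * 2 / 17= -30 / 187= -0.16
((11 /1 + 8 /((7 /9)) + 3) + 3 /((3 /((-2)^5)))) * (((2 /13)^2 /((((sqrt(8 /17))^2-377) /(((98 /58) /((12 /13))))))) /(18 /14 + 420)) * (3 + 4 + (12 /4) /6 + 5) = 0.00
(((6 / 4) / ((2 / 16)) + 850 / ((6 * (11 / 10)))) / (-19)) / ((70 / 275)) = -11615 / 399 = -29.11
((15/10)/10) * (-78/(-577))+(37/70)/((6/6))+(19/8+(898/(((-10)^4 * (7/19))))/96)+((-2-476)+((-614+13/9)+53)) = -859652682977/830880000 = -1034.63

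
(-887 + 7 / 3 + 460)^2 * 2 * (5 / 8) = 225427.22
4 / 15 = 0.27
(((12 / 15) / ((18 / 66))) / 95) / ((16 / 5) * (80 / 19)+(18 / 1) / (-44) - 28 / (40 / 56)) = -0.00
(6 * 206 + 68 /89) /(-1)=-110072 /89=-1236.76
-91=-91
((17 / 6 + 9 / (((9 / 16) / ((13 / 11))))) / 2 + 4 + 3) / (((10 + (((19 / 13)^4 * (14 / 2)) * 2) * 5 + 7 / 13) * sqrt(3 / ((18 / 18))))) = 67375399 * sqrt(3) / 3731689764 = 0.03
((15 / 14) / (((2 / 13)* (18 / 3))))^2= 4225 / 3136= 1.35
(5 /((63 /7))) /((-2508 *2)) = -5 /45144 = -0.00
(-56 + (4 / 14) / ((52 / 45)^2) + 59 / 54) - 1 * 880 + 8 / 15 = -1193520317 / 1277640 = -934.16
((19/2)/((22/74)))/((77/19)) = 13357/1694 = 7.88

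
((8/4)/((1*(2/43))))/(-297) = -43/297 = -0.14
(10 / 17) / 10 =1 / 17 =0.06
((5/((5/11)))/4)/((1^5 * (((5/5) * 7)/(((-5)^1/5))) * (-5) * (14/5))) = 11/392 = 0.03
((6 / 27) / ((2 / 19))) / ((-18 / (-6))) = 19 / 27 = 0.70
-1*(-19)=19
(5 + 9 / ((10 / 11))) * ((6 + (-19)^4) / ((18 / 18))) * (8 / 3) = 77674892 / 15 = 5178326.13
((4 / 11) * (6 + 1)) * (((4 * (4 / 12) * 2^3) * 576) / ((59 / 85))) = 14622720 / 649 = 22531.16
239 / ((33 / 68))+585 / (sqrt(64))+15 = 153281 / 264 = 580.61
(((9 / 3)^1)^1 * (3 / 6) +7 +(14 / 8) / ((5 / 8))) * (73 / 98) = 8249 / 980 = 8.42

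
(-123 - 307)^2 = 184900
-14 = -14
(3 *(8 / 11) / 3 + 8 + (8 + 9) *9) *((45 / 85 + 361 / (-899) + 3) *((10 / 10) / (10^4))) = 0.05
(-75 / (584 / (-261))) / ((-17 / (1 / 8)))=-19575 / 79424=-0.25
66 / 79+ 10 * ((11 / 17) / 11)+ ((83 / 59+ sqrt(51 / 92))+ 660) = sqrt(1173) / 46+ 52520697 / 79237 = 663.58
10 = 10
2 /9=0.22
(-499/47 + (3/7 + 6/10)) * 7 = -15773/235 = -67.12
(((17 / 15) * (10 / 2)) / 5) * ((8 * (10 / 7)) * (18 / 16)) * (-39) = -3978 / 7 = -568.29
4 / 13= 0.31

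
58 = 58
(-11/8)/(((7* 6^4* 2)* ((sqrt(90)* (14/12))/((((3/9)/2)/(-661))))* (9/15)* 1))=0.00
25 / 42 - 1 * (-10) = 445 / 42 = 10.60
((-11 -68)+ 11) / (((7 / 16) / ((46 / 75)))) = -50048 / 525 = -95.33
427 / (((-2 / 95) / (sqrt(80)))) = -81130*sqrt(5) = -181412.20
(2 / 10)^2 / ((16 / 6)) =3 / 200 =0.02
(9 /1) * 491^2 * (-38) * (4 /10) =-164899404 /5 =-32979880.80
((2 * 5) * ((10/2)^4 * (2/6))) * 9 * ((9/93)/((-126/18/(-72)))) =4050000/217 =18663.59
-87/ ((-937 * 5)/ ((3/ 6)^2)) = 87/ 18740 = 0.00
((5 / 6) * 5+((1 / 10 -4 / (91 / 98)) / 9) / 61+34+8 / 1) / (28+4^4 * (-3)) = -411796 / 6601725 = -0.06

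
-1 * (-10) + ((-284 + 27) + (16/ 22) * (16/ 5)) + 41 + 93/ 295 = -131979/ 649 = -203.36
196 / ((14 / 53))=742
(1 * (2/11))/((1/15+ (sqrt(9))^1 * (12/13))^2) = 76050/3363899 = 0.02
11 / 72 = 0.15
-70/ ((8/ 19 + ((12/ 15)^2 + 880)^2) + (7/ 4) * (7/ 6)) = -2850000/ 31575120373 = -0.00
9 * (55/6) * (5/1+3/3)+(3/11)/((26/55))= 495.58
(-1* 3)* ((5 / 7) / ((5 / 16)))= -48 / 7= -6.86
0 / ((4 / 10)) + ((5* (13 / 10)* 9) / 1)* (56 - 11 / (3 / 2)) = 2847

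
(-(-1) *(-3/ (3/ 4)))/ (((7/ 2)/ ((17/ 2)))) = -68/ 7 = -9.71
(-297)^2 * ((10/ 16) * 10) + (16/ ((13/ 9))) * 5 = 28670805/ 52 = 551361.63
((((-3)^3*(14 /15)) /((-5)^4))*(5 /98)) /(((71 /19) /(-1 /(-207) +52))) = -40907 /1428875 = -0.03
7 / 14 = 1 / 2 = 0.50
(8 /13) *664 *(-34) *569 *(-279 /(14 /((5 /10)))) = 7167925152 /91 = 78768408.26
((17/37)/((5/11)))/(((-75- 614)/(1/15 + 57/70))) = -0.00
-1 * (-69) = 69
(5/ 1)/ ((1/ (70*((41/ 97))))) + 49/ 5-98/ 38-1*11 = 1328427/ 9215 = 144.16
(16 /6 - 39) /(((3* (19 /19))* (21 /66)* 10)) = -1199 /315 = -3.81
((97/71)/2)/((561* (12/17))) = 97/56232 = 0.00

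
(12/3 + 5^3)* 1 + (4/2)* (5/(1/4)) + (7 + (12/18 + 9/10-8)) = 5087/30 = 169.57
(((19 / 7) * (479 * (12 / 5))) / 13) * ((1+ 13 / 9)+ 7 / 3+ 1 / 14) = 855494 / 735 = 1163.94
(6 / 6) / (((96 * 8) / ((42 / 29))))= 7 / 3712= 0.00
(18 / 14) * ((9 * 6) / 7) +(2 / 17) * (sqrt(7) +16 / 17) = 2 * sqrt(7) / 17 +142022 / 14161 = 10.34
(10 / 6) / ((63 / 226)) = 1130 / 189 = 5.98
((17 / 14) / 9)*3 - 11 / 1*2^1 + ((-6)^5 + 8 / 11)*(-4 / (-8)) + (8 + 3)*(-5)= -1831475 / 462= -3964.23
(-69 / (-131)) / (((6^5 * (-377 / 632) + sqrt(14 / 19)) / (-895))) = 0.10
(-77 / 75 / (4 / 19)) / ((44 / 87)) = -3857 / 400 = -9.64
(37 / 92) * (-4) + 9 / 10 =-163 / 230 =-0.71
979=979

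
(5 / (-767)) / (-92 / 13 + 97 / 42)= 210 / 153577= 0.00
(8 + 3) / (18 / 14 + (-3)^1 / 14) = 154 / 15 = 10.27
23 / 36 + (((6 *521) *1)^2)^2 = 3437624180137559 / 36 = 95489560559376.64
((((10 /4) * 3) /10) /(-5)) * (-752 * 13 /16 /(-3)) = -611 /20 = -30.55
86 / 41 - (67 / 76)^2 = 312687 / 236816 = 1.32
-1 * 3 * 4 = -12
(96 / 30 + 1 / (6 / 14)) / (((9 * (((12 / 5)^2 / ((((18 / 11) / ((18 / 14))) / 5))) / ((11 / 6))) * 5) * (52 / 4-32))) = -581 / 1108080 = -0.00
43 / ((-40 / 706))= -15179 / 20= -758.95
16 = 16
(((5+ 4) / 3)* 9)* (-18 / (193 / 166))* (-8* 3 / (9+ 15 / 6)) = 3872448 / 4439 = 872.37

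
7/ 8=0.88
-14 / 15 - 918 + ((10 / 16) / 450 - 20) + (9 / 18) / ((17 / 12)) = -11488207 / 12240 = -938.58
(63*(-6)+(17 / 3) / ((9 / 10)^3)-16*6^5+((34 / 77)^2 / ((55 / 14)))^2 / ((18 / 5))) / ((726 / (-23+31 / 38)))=16642323249635850167 / 4364554745274570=3813.06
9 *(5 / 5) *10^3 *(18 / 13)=162000 / 13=12461.54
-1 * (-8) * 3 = 24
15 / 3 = 5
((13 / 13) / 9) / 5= 1 / 45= 0.02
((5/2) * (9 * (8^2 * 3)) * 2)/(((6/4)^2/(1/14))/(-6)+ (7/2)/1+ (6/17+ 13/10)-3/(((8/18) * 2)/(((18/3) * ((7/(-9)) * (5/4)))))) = 3916800/8881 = 441.03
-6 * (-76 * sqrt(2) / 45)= 152 * sqrt(2) / 15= 14.33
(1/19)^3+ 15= 102886/6859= 15.00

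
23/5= 4.60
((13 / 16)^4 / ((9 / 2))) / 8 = 28561 / 2359296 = 0.01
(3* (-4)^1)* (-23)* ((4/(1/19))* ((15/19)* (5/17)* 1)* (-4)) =-331200/17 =-19482.35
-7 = -7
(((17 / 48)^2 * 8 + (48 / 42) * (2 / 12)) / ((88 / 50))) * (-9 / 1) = -60175 / 9856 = -6.11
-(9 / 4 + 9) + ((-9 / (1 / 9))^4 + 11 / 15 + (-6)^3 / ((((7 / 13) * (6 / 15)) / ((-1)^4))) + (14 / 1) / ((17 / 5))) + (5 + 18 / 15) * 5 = 307346603191 / 7140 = 43045742.74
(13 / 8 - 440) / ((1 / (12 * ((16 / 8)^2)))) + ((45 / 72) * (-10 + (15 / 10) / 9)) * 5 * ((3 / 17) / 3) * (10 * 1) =-8592511 / 408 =-21060.08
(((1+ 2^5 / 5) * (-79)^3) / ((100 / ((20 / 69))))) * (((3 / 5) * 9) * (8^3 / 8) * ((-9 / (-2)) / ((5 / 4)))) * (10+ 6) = -3026202384384 / 14375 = -210518426.74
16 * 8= 128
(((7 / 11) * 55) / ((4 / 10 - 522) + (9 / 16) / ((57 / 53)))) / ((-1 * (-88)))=-6650 / 8712407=-0.00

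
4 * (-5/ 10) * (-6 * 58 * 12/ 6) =1392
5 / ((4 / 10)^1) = 25 / 2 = 12.50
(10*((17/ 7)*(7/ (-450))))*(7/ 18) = -119/ 810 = -0.15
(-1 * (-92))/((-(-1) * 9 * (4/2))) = 5.11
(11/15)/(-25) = -0.03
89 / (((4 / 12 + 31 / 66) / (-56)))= -328944 / 53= -6206.49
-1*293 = -293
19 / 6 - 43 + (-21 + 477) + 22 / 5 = 12617 / 30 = 420.57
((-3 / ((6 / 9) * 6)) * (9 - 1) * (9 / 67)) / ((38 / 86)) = -2322 / 1273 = -1.82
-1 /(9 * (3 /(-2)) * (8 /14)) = 7 /54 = 0.13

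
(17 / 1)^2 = 289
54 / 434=27 / 217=0.12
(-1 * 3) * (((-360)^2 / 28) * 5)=-486000 / 7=-69428.57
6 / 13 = 0.46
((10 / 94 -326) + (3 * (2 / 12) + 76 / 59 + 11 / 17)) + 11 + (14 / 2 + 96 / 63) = -601766827 / 1979922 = -303.93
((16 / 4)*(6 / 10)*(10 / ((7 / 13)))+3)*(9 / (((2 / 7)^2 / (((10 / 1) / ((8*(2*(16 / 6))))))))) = 1229.24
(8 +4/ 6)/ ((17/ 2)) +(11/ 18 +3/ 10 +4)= 4537/ 765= 5.93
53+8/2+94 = 151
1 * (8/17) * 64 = 512/17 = 30.12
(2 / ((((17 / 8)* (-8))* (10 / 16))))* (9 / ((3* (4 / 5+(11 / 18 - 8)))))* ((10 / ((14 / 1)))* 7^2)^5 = 45378900000 / 10081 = 4501428.43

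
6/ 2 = 3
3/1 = 3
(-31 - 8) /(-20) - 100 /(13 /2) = -3493 /260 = -13.43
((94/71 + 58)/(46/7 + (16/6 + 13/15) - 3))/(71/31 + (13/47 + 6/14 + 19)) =1127652435/2970492178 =0.38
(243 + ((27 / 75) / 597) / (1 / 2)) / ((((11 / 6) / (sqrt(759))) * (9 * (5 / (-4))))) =-3223816 * sqrt(759) / 273625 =-324.59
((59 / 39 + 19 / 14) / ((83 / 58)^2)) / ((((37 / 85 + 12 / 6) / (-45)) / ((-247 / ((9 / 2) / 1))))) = 42566458100 / 29946483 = 1421.42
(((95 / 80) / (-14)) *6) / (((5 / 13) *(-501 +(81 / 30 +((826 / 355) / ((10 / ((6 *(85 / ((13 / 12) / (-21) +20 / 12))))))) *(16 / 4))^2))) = -206254042423 / 13633616983026740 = -0.00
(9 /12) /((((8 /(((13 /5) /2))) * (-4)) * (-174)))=13 /74240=0.00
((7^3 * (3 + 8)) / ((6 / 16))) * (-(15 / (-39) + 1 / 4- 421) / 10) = 423717.57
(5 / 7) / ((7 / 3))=15 / 49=0.31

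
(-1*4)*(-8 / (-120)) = -4 / 15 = -0.27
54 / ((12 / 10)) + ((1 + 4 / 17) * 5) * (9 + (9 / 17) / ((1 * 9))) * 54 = 886185 / 289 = 3066.38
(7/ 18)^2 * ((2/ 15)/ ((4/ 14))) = 343/ 4860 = 0.07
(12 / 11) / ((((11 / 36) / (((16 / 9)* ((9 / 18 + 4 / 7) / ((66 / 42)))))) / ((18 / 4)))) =25920 / 1331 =19.47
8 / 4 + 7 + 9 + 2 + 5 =25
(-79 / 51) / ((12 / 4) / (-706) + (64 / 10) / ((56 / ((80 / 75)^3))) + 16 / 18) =-2196101250 / 1450826393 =-1.51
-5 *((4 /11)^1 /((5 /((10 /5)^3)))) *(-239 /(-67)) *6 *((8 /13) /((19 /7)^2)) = -5.20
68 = 68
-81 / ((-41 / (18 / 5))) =1458 / 205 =7.11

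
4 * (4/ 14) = 8/ 7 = 1.14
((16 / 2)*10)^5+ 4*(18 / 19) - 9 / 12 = 249036800231 / 76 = 3276800003.04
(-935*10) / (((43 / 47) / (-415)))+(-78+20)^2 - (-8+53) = 182514467 / 43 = 4244522.49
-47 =-47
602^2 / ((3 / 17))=6160868 / 3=2053622.67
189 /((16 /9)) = 1701 /16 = 106.31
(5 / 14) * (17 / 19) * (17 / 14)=1445 / 3724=0.39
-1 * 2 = -2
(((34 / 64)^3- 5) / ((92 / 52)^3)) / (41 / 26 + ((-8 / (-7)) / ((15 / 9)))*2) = -158868991645 / 534840295424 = -0.30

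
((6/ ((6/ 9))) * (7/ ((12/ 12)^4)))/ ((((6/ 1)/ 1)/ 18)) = 189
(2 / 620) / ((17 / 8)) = 4 / 2635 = 0.00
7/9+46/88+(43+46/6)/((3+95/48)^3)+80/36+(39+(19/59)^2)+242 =596007124969429/2090982521716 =285.04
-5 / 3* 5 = -25 / 3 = -8.33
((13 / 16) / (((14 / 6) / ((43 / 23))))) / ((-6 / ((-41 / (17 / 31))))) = 710489 / 87584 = 8.11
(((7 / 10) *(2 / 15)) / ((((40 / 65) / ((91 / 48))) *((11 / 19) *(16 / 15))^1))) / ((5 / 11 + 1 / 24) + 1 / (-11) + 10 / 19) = 2989441 / 5981440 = 0.50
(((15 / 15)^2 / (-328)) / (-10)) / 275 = 1 / 902000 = 0.00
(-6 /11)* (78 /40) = -117 /110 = -1.06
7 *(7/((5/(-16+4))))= -588/5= -117.60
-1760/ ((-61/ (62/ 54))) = 54560/ 1647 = 33.13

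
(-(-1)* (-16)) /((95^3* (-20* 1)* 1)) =4 /4286875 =0.00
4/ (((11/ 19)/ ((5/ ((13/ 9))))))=3420/ 143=23.92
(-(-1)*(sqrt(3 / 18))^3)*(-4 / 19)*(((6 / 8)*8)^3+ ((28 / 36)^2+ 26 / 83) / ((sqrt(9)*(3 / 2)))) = -13081858*sqrt(6) / 10346697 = -3.10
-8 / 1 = -8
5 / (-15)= -0.33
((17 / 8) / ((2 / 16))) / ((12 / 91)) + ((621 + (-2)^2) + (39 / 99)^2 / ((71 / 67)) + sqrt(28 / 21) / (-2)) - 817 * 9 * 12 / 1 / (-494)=3749915971 / 4020588 - sqrt(3) / 3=932.10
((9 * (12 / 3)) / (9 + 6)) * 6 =72 / 5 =14.40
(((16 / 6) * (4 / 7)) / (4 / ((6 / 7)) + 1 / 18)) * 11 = 2112 / 595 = 3.55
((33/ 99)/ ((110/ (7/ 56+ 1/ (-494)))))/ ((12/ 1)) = 27/ 869440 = 0.00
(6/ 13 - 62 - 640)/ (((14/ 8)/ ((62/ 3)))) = -753920/ 91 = -8284.84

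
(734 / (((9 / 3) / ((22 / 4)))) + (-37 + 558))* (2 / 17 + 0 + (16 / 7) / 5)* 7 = 127680 / 17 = 7510.59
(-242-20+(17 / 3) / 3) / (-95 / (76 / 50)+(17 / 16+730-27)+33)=-37456 / 97137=-0.39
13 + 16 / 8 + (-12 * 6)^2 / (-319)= -399 / 319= -1.25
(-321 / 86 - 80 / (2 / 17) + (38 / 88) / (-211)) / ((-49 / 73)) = 19925719307 / 19561388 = 1018.63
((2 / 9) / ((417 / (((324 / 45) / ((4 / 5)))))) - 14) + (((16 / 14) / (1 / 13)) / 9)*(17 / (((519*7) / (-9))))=-16572508 / 1178303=-14.06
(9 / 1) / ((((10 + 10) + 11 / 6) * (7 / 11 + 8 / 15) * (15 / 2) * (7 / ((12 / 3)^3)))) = 76032 / 176981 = 0.43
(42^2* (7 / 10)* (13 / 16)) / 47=40131 / 1880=21.35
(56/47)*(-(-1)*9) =504/47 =10.72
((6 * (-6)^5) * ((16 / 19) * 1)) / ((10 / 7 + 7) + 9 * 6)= -5225472 / 8303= -629.35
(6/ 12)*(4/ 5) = 2/ 5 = 0.40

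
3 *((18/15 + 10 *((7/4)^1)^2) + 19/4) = 4389/40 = 109.72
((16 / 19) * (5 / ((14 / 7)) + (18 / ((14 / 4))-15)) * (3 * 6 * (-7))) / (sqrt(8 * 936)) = 9.02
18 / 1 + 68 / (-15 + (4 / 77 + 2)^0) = 92 / 7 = 13.14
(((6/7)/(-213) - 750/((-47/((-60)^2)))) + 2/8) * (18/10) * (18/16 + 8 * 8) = 25168784167287/3737440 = 6734230.96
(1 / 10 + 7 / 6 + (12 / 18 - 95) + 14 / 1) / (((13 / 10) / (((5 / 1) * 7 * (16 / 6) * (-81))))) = 5977440 / 13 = 459803.08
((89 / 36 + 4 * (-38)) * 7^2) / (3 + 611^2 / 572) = -2901437 / 259641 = -11.17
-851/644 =-1.32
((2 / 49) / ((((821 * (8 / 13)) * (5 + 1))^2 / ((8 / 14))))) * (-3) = -169 / 22194822048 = -0.00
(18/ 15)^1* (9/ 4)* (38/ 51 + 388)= 89217/ 85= 1049.61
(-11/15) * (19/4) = -209/60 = -3.48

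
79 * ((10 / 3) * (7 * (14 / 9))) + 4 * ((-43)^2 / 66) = 884902 / 297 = 2979.47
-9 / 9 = -1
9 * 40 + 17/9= 3257/9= 361.89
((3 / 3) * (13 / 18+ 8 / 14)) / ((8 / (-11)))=-1793 / 1008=-1.78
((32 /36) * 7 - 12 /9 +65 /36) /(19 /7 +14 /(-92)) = 38801 /14850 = 2.61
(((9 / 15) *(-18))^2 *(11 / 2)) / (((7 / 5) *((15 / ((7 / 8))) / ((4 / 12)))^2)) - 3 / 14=-1149 / 28000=-0.04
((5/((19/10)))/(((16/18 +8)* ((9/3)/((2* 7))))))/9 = 35/228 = 0.15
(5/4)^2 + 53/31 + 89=45767/496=92.27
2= 2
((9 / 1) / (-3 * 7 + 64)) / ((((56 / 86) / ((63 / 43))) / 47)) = 3807 / 172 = 22.13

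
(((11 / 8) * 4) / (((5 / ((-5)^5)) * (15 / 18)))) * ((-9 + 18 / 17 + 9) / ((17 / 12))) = -891000 / 289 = -3083.04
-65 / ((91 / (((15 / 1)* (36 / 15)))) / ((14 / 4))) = -90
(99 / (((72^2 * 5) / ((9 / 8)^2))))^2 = 9801 / 419430400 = 0.00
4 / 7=0.57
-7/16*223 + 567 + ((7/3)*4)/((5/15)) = 7959/16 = 497.44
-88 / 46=-1.91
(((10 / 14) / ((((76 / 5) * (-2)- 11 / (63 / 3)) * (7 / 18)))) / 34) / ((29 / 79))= -53325 / 11205397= -0.00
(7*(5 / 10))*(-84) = -294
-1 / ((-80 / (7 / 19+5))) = 51 / 760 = 0.07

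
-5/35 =-1/7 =-0.14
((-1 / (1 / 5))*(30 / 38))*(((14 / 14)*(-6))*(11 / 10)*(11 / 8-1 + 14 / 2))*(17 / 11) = 45135 / 152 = 296.94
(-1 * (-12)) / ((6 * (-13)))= -2 / 13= -0.15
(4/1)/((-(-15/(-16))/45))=-192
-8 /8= -1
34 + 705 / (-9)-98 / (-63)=-385 / 9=-42.78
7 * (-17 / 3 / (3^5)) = -119 / 729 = -0.16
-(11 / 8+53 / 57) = -1051 / 456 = -2.30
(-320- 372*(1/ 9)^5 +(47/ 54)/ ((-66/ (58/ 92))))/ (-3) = 12748867625/ 119515176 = 106.67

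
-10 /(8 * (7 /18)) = -45 /14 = -3.21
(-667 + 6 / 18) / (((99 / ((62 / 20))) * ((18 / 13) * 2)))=-20150 / 2673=-7.54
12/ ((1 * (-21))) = -4/ 7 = -0.57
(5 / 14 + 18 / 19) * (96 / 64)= 1041 / 532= 1.96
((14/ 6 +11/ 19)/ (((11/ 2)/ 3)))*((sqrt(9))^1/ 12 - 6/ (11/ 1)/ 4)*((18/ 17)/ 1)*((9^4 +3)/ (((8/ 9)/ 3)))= 165486645/ 39083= 4234.24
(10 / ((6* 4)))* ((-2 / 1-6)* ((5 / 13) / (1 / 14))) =-700 / 39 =-17.95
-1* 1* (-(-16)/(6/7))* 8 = -448/3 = -149.33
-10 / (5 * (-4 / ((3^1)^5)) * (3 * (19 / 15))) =1215 / 38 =31.97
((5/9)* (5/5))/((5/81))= 9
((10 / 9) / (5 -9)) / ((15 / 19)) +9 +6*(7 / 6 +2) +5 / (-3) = 1403 / 54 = 25.98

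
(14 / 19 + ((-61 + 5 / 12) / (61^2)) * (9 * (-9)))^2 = 337941080929 / 79973577616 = 4.23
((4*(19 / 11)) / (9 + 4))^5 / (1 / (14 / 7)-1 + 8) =5071050752 / 896956634145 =0.01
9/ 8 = 1.12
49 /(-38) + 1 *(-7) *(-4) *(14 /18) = 7007 /342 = 20.49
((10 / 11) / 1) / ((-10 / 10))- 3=-43 / 11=-3.91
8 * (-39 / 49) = -312 / 49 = -6.37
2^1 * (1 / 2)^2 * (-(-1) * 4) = 2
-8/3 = -2.67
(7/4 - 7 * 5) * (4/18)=-133/18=-7.39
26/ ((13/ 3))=6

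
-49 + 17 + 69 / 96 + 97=2103 / 32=65.72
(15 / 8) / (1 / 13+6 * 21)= 195 / 13112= 0.01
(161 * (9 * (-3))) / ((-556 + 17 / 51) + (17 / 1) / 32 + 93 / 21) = 2921184 / 370075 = 7.89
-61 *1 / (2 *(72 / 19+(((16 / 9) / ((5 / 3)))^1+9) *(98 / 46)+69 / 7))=-2798985 / 3220484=-0.87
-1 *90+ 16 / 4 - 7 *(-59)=327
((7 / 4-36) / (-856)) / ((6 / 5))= 685 / 20544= 0.03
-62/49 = -1.27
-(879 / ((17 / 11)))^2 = -93489561 / 289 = -323493.29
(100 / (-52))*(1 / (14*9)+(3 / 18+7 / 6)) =-325 / 126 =-2.58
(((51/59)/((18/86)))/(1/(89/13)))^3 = 275373504000379/12182876901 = 22603.32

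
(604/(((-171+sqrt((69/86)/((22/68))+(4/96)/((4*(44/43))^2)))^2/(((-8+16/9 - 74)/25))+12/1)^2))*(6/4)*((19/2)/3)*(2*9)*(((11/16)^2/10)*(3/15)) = 16705319921582169991657874886197292040192*sqrt(20473729062)/10983684986600820750701221923596997201183418219730403+4859896204967561494962950981153329970074134839296/823776373995061556302591644269774790088756366479780225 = 0.00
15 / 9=5 / 3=1.67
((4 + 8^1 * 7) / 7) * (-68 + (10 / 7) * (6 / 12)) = -28260 / 49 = -576.73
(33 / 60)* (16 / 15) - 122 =-9106 / 75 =-121.41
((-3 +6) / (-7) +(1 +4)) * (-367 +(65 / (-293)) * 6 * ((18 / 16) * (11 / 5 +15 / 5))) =-1713.31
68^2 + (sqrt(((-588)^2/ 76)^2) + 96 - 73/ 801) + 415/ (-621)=9732957736/ 1050111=9268.50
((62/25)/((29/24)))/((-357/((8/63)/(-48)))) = 248/16305975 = 0.00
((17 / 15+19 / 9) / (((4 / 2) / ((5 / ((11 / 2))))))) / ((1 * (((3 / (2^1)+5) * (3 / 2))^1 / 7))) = 4088 / 3861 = 1.06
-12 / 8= -3 / 2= -1.50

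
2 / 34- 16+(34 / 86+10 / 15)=-14.88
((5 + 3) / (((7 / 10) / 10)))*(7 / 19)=800 / 19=42.11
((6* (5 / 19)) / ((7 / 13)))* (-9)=-26.39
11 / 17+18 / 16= 241 / 136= 1.77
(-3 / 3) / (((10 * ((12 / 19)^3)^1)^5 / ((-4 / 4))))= 0.01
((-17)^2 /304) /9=289 /2736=0.11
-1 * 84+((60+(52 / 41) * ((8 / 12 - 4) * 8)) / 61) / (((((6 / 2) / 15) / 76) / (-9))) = -3880884 / 2501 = -1551.73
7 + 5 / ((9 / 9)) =12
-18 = -18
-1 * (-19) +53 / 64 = 1269 / 64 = 19.83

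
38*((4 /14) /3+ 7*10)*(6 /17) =111872 /119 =940.10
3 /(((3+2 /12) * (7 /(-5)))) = -90 /133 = -0.68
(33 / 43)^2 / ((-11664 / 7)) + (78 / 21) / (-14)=-31193455 / 117418896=-0.27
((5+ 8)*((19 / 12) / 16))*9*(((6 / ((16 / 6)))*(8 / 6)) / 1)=2223 / 64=34.73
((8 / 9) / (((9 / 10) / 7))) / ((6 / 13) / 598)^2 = 8460910640 / 729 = 11606187.43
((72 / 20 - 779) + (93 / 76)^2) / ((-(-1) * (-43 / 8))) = 22350307 / 155230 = 143.98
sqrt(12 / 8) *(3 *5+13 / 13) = 8 *sqrt(6) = 19.60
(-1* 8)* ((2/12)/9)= -0.15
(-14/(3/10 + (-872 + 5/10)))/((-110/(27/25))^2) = 567/366025000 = 0.00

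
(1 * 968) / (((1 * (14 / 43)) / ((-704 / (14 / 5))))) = -36629120 / 49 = -747533.06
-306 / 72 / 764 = -17 / 3056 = -0.01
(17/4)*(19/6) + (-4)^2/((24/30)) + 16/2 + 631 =16139/24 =672.46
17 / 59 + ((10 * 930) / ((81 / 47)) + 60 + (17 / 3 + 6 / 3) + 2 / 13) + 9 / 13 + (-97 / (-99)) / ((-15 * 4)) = 24898799381 / 4555980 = 5465.08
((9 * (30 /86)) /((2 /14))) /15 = 1.47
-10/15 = -2/3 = -0.67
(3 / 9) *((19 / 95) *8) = 8 / 15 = 0.53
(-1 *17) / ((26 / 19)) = -323 / 26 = -12.42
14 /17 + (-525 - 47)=-9710 /17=-571.18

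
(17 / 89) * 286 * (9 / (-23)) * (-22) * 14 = 13477464 / 2047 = 6584.01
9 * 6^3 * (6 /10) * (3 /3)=5832 /5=1166.40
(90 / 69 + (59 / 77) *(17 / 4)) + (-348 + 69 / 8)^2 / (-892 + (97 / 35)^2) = -42511536017 / 338249408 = -125.68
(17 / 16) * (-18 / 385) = -153 / 3080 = -0.05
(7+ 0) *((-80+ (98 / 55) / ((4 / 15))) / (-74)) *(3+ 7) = 56455 / 814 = 69.36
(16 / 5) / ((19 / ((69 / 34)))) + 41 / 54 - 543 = -541.90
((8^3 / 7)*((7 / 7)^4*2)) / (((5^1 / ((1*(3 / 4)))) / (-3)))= -65.83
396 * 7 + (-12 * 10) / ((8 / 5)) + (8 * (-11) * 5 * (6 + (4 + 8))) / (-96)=5559 / 2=2779.50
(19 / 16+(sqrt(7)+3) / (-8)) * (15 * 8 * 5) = 975 / 2 - 75 * sqrt(7) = 289.07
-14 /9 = -1.56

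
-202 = -202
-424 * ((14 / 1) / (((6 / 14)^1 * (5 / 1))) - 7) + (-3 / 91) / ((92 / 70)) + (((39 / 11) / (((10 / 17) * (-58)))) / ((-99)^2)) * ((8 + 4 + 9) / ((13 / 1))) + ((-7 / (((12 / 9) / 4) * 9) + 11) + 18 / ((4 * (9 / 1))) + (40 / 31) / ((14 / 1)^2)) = 130649858884273 / 631113567084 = 207.01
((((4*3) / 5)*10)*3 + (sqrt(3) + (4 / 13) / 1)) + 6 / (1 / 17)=sqrt(3) + 2266 / 13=176.04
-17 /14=-1.21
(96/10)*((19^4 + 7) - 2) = 6255648/5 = 1251129.60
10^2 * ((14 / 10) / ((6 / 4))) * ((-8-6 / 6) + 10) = 93.33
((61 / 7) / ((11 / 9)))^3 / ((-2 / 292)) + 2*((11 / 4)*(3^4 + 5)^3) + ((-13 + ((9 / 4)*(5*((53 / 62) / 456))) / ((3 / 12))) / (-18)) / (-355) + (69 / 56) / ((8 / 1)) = 189442232252576606783 / 54984250157760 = 3445390.85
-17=-17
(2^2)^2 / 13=16 / 13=1.23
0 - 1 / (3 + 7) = -1 / 10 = -0.10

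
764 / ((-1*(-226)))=382 / 113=3.38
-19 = -19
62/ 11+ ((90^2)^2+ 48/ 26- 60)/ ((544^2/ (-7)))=-1546.29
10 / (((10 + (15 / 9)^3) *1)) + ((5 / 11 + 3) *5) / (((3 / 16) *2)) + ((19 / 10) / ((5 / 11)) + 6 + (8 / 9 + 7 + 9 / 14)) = 89587849 / 1368675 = 65.46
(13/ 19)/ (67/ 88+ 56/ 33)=312/ 1121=0.28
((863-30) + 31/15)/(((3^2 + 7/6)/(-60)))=-300624/61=-4928.26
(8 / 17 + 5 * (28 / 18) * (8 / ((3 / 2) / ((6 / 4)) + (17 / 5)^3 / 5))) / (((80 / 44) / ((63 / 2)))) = 30553292 / 235365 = 129.81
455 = 455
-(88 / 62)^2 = -1936 / 961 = -2.01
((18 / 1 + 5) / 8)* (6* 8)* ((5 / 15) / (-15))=-46 / 15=-3.07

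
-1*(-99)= 99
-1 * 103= -103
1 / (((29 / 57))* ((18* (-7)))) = -19 / 1218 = -0.02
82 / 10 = 8.20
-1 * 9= -9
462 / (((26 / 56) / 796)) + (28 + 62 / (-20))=102973797 / 130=792106.13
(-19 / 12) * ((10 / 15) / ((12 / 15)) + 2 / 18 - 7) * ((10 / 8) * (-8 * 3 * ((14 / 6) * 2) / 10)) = -14497 / 108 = -134.23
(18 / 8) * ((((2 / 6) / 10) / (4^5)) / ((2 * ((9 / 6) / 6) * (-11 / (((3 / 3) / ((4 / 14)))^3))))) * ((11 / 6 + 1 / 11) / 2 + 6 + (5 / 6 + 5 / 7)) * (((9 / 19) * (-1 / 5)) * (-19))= -3467583 / 396492800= -0.01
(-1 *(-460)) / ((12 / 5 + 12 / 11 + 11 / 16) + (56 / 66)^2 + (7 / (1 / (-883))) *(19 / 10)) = -0.04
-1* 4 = -4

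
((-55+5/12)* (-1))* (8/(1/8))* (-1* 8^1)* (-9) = 251520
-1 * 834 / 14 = -417 / 7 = -59.57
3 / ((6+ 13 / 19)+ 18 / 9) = 19 / 55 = 0.35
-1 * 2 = -2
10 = 10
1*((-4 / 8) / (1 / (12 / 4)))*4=-6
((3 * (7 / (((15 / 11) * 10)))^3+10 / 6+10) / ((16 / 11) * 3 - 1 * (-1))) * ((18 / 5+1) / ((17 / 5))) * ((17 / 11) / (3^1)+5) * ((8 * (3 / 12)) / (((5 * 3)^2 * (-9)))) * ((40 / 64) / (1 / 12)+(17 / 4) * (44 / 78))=-422018974909 / 2570579296875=-0.16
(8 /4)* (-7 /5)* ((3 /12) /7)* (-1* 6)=3 /5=0.60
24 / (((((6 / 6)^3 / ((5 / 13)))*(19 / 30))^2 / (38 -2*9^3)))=-766800000 / 61009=-12568.64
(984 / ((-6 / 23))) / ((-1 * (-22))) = -171.45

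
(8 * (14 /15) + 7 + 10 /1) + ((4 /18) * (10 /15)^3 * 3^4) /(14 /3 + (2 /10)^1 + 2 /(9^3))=6805483 /266235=25.56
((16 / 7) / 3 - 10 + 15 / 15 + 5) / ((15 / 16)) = -1088 / 315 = -3.45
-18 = -18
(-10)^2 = 100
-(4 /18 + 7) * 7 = -455 /9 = -50.56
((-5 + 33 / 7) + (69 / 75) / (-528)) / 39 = -26561 / 3603600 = -0.01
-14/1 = -14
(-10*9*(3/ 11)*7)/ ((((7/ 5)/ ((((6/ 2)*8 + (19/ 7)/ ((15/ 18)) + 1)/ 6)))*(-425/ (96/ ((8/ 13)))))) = 1388556/ 6545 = 212.16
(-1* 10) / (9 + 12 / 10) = -50 / 51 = -0.98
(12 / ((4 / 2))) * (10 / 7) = 60 / 7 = 8.57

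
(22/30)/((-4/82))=-451/30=-15.03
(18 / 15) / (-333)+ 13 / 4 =7207 / 2220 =3.25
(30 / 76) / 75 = 1 / 190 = 0.01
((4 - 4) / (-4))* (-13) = 0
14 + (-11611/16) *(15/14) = -171029/224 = -763.52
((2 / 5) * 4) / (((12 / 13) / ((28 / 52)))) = 14 / 15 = 0.93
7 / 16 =0.44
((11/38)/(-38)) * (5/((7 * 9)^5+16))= -55/1433078391196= -0.00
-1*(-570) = 570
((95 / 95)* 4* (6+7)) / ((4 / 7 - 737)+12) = -364 / 5071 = -0.07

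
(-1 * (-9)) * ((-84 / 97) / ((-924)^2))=-3 / 328636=-0.00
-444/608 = -111/152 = -0.73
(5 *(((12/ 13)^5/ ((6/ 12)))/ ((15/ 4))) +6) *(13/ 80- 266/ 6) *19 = -19412158963/ 2970344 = -6535.32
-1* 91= -91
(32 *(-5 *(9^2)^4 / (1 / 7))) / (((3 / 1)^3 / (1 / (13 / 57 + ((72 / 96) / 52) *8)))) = -2646321088320 / 509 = -5199059112.61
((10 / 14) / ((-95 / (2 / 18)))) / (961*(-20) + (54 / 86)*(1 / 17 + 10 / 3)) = 731 / 16815770811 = 0.00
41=41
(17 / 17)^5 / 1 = 1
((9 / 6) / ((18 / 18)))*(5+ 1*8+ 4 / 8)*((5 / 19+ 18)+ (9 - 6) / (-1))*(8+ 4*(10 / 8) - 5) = 46980 / 19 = 2472.63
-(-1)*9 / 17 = 9 / 17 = 0.53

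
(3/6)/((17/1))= 1/34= 0.03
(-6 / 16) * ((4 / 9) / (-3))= 1 / 18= 0.06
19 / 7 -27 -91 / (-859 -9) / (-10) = -210891 / 8680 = -24.30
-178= -178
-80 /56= -10 /7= -1.43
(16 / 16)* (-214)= -214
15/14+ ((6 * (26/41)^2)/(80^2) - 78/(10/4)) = -283614771/9413600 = -30.13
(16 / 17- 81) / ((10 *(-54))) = 1361 / 9180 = 0.15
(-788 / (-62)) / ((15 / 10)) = 788 / 93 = 8.47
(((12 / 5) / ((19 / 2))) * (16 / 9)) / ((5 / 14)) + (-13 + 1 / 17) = -283036 / 24225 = -11.68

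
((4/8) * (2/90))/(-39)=-1/3510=-0.00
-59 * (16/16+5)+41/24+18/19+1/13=-2082313/5928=-351.27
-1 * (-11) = 11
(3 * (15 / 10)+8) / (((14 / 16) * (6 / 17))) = 850 / 21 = 40.48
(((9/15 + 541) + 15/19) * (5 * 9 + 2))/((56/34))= 5881439/380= 15477.47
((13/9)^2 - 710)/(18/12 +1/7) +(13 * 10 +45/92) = -2238691/7452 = -300.41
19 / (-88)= -19 / 88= -0.22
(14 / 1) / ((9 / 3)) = 14 / 3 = 4.67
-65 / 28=-2.32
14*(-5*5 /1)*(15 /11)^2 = -78750 /121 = -650.83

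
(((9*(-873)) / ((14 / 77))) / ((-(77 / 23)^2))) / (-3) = -1285.21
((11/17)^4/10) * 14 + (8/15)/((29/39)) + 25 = 314421932/12110545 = 25.96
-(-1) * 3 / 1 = 3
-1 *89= -89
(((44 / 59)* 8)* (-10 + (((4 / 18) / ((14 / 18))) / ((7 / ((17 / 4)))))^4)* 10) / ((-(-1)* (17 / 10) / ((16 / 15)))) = -2164294619520 / 5782095403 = -374.31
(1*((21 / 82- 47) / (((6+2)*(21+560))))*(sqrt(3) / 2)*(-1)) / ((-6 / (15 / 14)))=-19165*sqrt(3) / 21343616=-0.00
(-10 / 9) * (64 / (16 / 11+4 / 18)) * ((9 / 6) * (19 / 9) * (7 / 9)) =-234080 / 2241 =-104.45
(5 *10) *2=100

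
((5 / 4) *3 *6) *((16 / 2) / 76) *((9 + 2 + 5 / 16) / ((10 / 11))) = 17919 / 608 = 29.47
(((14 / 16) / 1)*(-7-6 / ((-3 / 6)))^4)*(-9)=-39375 / 8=-4921.88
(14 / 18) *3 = 7 / 3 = 2.33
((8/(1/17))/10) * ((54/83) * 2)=7344/415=17.70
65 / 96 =0.68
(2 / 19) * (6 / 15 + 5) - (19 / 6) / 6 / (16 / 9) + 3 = 19891 / 6080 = 3.27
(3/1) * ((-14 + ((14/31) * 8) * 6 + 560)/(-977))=-52794/30287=-1.74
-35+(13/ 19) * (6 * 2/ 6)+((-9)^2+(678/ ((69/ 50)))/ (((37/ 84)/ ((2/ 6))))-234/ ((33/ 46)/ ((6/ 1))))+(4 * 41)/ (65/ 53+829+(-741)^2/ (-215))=-488433721402976/ 317573113847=-1538.02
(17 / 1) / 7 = 17 / 7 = 2.43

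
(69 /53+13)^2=574564 /2809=204.54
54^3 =157464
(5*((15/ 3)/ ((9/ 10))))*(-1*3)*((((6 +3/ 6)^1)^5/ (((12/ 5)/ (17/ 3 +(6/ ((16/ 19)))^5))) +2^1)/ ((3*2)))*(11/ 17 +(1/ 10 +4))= -22542838634648681575/ 3850371072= -5854718470.79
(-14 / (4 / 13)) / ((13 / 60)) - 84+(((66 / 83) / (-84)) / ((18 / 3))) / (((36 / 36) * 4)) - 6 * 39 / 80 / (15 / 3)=-205384937 / 697200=-294.59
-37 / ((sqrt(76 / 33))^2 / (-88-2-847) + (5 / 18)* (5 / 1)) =-6864462 / 257219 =-26.69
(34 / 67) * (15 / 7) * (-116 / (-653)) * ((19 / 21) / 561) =22040 / 70745367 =0.00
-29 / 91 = -0.32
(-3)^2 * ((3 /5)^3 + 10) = 11493 /125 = 91.94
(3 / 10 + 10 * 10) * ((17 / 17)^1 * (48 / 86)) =12036 / 215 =55.98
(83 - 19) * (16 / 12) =256 / 3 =85.33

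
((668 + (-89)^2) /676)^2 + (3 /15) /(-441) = 161.43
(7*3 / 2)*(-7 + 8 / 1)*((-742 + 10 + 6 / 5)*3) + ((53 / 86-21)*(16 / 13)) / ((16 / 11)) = -128779333 / 5590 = -23037.45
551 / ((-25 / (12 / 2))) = -3306 / 25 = -132.24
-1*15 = -15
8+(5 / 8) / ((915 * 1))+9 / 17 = 212297 / 24888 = 8.53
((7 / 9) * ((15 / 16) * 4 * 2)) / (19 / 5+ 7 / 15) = 1.37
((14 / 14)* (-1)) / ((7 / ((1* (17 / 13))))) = -17 / 91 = -0.19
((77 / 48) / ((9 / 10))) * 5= 1925 / 216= 8.91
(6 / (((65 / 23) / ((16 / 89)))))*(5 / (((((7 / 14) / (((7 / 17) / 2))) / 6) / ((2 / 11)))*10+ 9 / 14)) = 46368 / 556517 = 0.08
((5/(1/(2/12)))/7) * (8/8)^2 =5/42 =0.12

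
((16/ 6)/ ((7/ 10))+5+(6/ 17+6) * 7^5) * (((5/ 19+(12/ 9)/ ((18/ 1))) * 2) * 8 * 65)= 6858806066320/ 183141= 37450958.91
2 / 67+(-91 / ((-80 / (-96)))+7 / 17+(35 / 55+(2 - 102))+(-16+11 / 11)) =-13977479 / 62645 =-223.12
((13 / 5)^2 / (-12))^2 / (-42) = -28561 / 3780000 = -0.01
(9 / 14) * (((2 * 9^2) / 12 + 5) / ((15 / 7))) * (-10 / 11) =-111 / 22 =-5.05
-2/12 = -1/6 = -0.17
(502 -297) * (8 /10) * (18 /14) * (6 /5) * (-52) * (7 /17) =-460512 /85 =-5417.79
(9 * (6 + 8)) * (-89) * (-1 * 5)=56070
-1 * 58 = -58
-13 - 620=-633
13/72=0.18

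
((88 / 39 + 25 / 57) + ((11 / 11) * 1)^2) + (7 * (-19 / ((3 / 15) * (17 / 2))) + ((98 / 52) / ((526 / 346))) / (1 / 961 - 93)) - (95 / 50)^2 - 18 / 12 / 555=-42816952249546807 / 547767275320200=-78.17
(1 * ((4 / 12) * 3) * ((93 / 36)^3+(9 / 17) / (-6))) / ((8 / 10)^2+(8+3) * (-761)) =-12596375 / 6147192384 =-0.00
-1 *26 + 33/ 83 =-2125/ 83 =-25.60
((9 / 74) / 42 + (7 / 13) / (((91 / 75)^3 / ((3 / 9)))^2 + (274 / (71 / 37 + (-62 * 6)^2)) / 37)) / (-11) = -847703534258757244371 / 430763187670199446033972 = -0.00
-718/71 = -10.11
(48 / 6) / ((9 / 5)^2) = 200 / 81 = 2.47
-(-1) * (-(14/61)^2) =-196/3721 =-0.05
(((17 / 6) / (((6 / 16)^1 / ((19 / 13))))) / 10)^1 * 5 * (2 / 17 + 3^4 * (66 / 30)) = 575966 / 585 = 984.56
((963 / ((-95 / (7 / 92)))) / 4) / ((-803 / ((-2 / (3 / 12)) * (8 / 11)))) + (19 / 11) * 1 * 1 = 33309581 / 19300105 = 1.73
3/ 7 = 0.43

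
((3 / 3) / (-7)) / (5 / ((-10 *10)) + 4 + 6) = -20 / 1393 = -0.01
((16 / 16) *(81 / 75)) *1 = 27 / 25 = 1.08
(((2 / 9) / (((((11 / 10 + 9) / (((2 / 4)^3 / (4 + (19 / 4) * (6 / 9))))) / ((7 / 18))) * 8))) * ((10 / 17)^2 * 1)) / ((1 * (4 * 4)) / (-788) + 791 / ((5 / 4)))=861875 / 84489004538208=0.00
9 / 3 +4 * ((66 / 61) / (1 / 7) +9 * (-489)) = -1071813 / 61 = -17570.70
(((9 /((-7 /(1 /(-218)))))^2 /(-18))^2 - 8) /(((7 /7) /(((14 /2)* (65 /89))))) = -40.90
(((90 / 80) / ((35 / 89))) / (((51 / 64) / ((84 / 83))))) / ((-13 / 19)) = -487008 / 91715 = -5.31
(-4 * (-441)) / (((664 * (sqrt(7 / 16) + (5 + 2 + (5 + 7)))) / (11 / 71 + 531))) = 280878976 / 3777413 - 3695776 * sqrt(7) / 3777413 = 71.77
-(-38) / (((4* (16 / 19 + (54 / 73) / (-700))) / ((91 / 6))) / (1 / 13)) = 32282425 / 2449722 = 13.18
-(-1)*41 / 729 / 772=41 / 562788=0.00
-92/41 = -2.24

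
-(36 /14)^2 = -324 /49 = -6.61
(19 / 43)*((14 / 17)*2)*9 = 4788 / 731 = 6.55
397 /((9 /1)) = 397 /9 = 44.11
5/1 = 5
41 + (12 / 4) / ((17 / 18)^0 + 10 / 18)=601 / 14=42.93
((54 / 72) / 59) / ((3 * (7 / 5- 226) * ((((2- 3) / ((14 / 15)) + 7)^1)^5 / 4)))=-2689120 / 260989015883251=-0.00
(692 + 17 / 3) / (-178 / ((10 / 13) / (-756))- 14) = 1495 / 374838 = 0.00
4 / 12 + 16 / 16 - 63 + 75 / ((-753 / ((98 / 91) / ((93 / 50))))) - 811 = -264836054 / 303459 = -872.72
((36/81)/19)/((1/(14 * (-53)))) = -2968/171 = -17.36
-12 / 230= -6 / 115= -0.05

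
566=566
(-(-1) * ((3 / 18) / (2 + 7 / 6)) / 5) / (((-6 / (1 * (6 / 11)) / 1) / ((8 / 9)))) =-8 / 9405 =-0.00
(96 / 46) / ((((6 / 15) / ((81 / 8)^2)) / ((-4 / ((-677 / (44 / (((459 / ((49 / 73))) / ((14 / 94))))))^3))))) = 0.00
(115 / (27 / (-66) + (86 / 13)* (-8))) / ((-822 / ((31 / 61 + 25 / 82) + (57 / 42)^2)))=7133989005 / 1024343463556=0.01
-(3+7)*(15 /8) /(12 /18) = -225 /8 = -28.12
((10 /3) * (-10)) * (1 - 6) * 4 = 2000 /3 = 666.67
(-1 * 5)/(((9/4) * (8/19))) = -95/18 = -5.28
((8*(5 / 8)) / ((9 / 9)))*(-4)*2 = -40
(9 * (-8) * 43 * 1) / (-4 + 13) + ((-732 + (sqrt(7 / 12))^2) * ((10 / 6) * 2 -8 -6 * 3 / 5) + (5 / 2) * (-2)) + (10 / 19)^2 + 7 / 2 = 185230519 / 32490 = 5701.15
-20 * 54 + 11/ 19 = -20509/ 19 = -1079.42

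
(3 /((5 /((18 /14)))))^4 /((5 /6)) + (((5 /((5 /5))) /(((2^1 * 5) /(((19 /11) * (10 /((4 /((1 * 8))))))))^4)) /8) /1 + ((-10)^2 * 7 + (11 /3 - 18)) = 255442639170133 /329559759375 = 775.10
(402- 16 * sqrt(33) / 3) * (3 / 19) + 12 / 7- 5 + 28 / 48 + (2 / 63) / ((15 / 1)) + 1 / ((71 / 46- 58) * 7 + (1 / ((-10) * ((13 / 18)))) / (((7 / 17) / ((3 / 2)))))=18073670095447 / 297406691820- 16 * sqrt(33) / 19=55.93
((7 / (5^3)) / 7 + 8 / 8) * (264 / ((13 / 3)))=99792 / 1625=61.41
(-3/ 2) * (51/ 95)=-153/ 190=-0.81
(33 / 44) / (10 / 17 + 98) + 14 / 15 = 94621 / 100560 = 0.94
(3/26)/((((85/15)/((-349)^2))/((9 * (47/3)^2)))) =2421525681/442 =5478564.89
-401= -401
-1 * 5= -5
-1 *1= -1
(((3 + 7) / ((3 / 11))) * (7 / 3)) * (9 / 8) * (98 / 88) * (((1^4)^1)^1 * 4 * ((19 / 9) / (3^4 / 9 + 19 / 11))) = 358435 / 4248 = 84.38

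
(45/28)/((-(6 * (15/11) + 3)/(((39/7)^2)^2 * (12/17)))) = -1145153295/11714479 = -97.76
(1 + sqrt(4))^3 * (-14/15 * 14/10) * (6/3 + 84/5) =-82908/125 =-663.26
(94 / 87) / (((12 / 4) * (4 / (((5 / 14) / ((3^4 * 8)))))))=235 / 4735584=0.00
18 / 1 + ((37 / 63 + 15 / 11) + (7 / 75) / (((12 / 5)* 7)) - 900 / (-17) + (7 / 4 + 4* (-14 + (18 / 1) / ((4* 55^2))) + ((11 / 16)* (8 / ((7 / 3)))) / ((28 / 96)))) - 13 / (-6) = 436966679 / 15118950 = 28.90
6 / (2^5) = 0.19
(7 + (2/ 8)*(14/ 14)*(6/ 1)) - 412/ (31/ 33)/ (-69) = 21185/ 1426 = 14.86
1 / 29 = 0.03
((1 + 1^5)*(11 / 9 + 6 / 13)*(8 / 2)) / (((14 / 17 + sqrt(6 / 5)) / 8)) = -7501760 / 44109 + 1821856*sqrt(30) / 44109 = 56.16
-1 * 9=-9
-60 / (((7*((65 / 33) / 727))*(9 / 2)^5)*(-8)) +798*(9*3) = 12864188798 / 597051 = 21546.21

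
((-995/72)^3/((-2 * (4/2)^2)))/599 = 0.55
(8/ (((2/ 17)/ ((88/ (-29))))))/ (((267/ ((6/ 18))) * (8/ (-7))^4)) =-448987/ 2973312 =-0.15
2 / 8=1 / 4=0.25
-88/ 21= -4.19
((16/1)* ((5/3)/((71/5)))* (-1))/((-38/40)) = 8000/4047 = 1.98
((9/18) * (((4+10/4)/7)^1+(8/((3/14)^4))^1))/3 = 4303645/6804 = 632.52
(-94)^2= 8836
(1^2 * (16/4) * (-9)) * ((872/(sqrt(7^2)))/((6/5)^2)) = -21800/7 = -3114.29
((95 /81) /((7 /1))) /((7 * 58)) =95 /230202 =0.00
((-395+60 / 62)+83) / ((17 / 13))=-125346 / 527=-237.85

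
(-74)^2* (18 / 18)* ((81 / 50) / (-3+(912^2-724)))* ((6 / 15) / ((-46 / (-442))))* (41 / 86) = 2009530458 / 102734476625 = 0.02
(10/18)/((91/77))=55/117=0.47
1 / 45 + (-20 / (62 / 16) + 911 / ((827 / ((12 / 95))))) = -109596469 / 21919635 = -5.00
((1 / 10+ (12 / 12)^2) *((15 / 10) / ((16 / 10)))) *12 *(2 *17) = 1683 / 4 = 420.75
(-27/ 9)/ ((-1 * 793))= 3/ 793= 0.00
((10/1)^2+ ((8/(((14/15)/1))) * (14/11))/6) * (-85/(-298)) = 47600/1639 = 29.04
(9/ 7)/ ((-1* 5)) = -9/ 35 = -0.26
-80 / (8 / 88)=-880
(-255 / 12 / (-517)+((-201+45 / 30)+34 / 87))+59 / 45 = -533694677 / 2698740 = -197.76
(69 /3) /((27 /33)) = 253 /9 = 28.11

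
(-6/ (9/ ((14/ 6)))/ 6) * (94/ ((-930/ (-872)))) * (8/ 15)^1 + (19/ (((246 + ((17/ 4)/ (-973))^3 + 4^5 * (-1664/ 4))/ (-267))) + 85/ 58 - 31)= -11434886410923413093756549/ 274155447690418106592450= -41.71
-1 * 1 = -1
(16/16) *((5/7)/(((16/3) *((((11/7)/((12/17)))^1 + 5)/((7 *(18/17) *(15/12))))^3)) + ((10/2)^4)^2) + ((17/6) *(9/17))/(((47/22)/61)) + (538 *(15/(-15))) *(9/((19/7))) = 763158261093678541247/1962430531081574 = 388884.22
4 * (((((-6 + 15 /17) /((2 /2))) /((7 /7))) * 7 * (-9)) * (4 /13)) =87696 /221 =396.81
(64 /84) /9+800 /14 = 10816 /189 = 57.23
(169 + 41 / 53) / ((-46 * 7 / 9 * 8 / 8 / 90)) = -427.07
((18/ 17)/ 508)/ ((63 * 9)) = 1/ 272034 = 0.00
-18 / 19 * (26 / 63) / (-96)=13 / 3192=0.00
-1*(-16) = 16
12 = 12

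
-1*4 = -4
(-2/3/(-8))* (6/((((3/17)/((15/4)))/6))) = 255/4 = 63.75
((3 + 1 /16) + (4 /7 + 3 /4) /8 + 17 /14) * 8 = 995 /28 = 35.54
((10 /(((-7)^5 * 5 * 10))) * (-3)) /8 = 3 /672280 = 0.00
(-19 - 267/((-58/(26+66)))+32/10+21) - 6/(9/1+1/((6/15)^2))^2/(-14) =1619192668/3776815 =428.72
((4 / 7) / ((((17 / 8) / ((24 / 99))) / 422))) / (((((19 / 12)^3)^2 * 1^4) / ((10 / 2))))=537636372480 / 61583058229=8.73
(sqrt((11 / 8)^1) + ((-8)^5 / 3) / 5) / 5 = -436.67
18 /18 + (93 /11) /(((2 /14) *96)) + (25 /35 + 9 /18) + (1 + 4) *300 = 3702975 /2464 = 1502.83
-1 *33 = -33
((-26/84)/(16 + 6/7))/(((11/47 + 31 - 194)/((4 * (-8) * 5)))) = -2444/135405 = -0.02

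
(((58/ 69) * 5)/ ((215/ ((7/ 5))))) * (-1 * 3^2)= -1218/ 4945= -0.25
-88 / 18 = -44 / 9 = -4.89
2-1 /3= 5 /3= 1.67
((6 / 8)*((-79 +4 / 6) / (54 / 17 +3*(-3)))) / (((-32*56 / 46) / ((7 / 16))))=-91885 / 811008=-0.11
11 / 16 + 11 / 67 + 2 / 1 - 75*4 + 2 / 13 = -4138915 / 13936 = -296.99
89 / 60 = 1.48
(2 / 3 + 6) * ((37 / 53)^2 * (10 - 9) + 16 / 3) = 981020 / 25281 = 38.80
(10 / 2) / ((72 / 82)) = 205 / 36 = 5.69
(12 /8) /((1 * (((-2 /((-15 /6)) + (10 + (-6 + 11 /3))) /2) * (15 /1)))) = 3 /127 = 0.02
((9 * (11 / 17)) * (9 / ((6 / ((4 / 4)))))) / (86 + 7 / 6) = 891 / 8891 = 0.10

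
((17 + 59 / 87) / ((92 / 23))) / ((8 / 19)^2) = 277609 / 11136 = 24.93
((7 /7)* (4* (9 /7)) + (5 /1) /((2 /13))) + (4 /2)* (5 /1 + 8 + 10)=1171 /14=83.64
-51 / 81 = -17 / 27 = -0.63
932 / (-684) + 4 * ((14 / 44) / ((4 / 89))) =101407 / 3762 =26.96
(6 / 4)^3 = 27 / 8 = 3.38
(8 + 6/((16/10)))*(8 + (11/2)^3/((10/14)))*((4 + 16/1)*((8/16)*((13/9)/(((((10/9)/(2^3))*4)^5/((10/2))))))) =38632526127/10000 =3863252.61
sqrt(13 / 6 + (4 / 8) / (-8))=sqrt(303) / 12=1.45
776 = 776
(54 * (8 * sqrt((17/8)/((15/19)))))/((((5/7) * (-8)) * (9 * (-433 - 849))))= 7 * sqrt(9690)/64100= 0.01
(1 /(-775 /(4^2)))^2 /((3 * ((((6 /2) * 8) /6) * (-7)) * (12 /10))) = -32 /7567875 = -0.00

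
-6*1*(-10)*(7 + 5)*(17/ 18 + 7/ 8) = 1310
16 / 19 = 0.84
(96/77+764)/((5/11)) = 58924/35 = 1683.54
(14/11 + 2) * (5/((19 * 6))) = 30/209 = 0.14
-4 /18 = -2 /9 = -0.22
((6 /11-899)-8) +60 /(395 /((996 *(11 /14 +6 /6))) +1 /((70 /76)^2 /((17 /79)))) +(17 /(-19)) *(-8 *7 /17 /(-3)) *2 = -11246375650801 /14375993313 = -782.30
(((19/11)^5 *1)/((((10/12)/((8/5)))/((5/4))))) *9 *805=43054409412/161051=267334.01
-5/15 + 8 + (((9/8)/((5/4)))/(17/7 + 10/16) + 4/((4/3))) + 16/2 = 5404/285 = 18.96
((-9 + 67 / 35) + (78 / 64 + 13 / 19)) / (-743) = 110289 / 15811040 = 0.01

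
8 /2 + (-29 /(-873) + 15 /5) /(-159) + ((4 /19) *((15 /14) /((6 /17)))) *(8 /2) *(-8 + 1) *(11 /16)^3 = -4952933465 /2700628992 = -1.83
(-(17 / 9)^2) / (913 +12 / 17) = -4913 / 1258173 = -0.00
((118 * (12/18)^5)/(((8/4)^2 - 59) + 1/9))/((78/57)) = -944/4563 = -0.21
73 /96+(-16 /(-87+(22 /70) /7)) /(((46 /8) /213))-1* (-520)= 3102099337 /5879904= 527.58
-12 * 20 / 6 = -40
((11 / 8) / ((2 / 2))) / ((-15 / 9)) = -33 / 40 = -0.82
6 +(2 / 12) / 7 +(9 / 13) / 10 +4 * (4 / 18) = 28591 / 4095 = 6.98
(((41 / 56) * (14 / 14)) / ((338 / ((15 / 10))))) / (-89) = -123 / 3369184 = -0.00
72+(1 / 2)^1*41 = 185 / 2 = 92.50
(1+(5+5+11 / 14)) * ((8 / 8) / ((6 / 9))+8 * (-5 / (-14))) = 10065 / 196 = 51.35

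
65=65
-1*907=-907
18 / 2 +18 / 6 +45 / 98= 1221 / 98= 12.46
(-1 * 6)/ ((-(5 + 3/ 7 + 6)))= 21/ 40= 0.52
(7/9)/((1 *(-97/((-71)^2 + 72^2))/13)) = -930475/873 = -1065.84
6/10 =0.60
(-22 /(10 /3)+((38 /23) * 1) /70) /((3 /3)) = -5294 /805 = -6.58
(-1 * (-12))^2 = 144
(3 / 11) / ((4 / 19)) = 57 / 44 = 1.30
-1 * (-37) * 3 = 111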